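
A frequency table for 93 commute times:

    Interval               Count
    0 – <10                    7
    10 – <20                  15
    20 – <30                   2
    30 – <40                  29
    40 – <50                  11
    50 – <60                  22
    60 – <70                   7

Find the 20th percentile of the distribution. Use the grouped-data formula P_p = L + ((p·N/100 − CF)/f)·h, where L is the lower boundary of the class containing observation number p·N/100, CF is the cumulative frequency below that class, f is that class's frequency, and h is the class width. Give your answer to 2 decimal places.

17.73

N = 93; target position k = 20/100 · 93 = 18.6.
Cumulative frequencies: 7, 22, 24, 53, 64, 86, 93.
Observation 18.6 falls in the class 10 – <20.
L = 10, CF = 7, f = 15, h = 10.
P20 = 10 + ((18.6 − 7)/15)·10 = 10 + 7.73333 = 17.7333.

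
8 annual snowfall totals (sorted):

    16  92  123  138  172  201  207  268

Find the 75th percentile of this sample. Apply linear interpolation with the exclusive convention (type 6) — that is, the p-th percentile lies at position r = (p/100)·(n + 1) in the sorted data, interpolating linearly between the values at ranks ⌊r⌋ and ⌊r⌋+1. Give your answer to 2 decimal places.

n = 8.
r = (75/100)·(8 + 1) = 6.75.
Rank 6 is 201 and rank 7 is 207.
Interpolate: 201 + 0.75·(207 − 201) = 201 + 0.75·6 = 205.5.

205.50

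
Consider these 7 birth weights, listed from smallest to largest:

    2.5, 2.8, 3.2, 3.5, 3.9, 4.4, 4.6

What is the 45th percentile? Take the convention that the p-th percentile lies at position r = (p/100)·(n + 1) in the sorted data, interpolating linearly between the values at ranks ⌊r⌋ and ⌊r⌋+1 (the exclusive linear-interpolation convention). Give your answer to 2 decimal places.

3.38

n = 7.
r = (45/100)·(7 + 1) = 3.6.
Rank 3 is 3.2 and rank 4 is 3.5.
Interpolate: 3.2 + 0.6·(3.5 − 3.2) = 3.2 + 0.6·0.3 = 3.38.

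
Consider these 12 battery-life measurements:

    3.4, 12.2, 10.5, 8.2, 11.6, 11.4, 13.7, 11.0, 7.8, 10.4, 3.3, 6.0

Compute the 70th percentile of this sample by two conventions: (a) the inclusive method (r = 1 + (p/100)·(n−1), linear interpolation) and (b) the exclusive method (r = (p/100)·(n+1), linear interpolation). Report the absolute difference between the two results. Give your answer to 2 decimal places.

0.14

Sorted: 3.3, 3.4, 6.0, 7.8, 8.2, 10.4, 10.5, 11.0, 11.4, 11.6, 12.2, 13.7.
n = 12.
(a) r = 8.7; between ranks 8 (11.0) and 9 (11.4): 11.28.
(b) r = 9.1; between ranks 9 (11.4) and 10 (11.6): 11.42.
|11.28 − 11.42| = 0.14.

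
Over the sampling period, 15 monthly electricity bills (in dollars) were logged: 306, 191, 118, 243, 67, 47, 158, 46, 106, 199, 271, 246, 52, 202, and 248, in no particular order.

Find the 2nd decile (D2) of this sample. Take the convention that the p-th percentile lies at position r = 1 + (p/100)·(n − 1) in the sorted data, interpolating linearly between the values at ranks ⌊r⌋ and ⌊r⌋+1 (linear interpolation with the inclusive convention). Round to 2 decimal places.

Sorted: 46, 47, 52, 67, 106, 118, 158, 191, 199, 202, 243, 246, 248, 271, 306.
n = 15.
r = 1 + (20/100)·(15 − 1) = 1 + 2.8 = 3.8.
Rank 3 is 52 and rank 4 is 67.
Interpolate: 52 + 0.8·(67 − 52) = 52 + 0.8·15 = 64.

64.00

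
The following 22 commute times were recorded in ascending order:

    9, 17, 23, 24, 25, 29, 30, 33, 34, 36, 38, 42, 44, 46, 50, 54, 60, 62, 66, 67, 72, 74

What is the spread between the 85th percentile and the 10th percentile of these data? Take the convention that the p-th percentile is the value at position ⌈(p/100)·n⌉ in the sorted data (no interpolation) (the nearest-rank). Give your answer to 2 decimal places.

n = 22.
P10: rank ⌈10/100·22⌉ = 3 → 23.
P85: rank ⌈85/100·22⌉ = 19 → 66.
Difference: 66 − 23 = 43.

43.00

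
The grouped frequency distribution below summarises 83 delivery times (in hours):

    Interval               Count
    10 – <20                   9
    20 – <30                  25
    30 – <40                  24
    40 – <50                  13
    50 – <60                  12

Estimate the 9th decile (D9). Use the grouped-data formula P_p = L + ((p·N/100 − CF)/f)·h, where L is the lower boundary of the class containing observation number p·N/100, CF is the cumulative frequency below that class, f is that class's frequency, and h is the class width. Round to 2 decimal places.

N = 83; target position k = 90/100 · 83 = 74.7.
Cumulative frequencies: 9, 34, 58, 71, 83.
Observation 74.7 falls in the class 50 – <60.
L = 50, CF = 71, f = 12, h = 10.
P90 = 50 + ((74.7 − 71)/12)·10 = 50 + 3.08333 = 53.0833.

53.08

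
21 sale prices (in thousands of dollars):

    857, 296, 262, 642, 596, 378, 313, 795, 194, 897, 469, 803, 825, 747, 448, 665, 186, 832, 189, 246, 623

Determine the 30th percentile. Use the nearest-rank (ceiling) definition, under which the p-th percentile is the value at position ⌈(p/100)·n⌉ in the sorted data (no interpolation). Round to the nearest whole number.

Sorted: 186, 189, 194, 246, 262, 296, 313, 378, 448, 469, 596, 623, 642, 665, 747, 795, 803, 825, 832, 857, 897.
n = 21.
Position = ⌈30/100 · 21⌉ = ⌈6.3⌉ = 7.
The value at rank 7 is 313.

313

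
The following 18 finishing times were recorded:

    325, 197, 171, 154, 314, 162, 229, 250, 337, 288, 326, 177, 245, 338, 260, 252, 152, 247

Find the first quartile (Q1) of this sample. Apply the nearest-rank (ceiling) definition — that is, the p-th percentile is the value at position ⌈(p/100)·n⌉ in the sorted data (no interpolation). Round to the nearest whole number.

Sorted: 152, 154, 162, 171, 177, 197, 229, 245, 247, 250, 252, 260, 288, 314, 325, 326, 337, 338.
n = 18.
Position = ⌈25/100 · 18⌉ = ⌈4.5⌉ = 5.
The value at rank 5 is 177.

177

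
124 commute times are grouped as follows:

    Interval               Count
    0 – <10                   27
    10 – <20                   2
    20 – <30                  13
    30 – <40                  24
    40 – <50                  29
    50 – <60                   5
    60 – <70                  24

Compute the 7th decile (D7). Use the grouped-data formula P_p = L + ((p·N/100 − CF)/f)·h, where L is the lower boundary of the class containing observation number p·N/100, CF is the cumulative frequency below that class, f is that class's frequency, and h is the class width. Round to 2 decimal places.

47.17

N = 124; target position k = 70/100 · 124 = 86.8.
Cumulative frequencies: 27, 29, 42, 66, 95, 100, 124.
Observation 86.8 falls in the class 40 – <50.
L = 40, CF = 66, f = 29, h = 10.
P70 = 40 + ((86.8 − 66)/29)·10 = 40 + 7.17241 = 47.1724.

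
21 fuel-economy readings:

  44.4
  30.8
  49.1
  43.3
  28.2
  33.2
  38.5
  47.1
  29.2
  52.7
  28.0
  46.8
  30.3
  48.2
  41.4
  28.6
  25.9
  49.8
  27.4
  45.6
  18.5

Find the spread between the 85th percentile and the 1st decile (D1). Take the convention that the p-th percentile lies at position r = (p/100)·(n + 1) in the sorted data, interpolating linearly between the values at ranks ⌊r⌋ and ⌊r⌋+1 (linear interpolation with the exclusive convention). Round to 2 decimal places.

Sorted: 18.5, 25.9, 27.4, 28.0, 28.2, 28.6, 29.2, 30.3, 30.8, 33.2, 38.5, 41.4, 43.3, 44.4, 45.6, 46.8, 47.1, 48.2, 49.1, 49.8, 52.7.
n = 21.
P10: r = 2.2; ranks 2–3 are 25.9, 27.4; interpolating gives 26.2.
P85: r = 18.7; ranks 18–19 are 48.2, 49.1; interpolating gives 48.83.
Difference: 48.83 − 26.2 = 22.63.

22.63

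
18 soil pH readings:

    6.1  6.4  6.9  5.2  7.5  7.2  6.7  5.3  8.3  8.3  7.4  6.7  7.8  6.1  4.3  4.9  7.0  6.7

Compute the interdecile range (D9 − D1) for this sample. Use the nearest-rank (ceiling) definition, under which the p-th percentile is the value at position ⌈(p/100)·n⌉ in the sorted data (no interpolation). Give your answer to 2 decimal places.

3.40

Sorted: 4.3, 4.9, 5.2, 5.3, 6.1, 6.1, 6.4, 6.7, 6.7, 6.7, 6.9, 7.0, 7.2, 7.4, 7.5, 7.8, 8.3, 8.3.
n = 18.
P10: rank ⌈10/100·18⌉ = 2 → 4.9.
P90: rank ⌈90/100·18⌉ = 17 → 8.3.
Difference: 8.3 − 4.9 = 3.4.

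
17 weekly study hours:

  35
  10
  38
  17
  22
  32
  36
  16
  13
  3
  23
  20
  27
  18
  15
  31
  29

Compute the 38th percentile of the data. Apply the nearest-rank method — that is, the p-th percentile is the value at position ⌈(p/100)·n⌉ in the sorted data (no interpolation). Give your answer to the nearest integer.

18

Sorted: 3, 10, 13, 15, 16, 17, 18, 20, 22, 23, 27, 29, 31, 32, 35, 36, 38.
n = 17.
Position = ⌈38/100 · 17⌉ = ⌈6.46⌉ = 7.
The value at rank 7 is 18.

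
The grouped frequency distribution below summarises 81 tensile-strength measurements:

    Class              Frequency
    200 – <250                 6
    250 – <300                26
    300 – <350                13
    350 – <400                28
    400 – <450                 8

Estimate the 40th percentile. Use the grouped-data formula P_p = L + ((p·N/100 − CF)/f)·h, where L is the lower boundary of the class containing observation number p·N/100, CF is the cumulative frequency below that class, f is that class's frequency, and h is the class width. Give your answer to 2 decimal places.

301.54

N = 81; target position k = 40/100 · 81 = 32.4.
Cumulative frequencies: 6, 32, 45, 73, 81.
Observation 32.4 falls in the class 300 – <350.
L = 300, CF = 32, f = 13, h = 50.
P40 = 300 + ((32.4 − 32)/13)·50 = 300 + 1.53846 = 301.538.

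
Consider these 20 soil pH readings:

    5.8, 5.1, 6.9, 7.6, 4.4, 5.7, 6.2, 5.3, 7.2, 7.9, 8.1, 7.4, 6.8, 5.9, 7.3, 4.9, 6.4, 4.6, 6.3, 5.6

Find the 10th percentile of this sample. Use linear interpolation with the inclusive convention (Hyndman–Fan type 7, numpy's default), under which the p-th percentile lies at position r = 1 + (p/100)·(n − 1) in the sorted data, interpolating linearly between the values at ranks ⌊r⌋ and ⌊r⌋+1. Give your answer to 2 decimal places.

Sorted: 4.4, 4.6, 4.9, 5.1, 5.3, 5.6, 5.7, 5.8, 5.9, 6.2, 6.3, 6.4, 6.8, 6.9, 7.2, 7.3, 7.4, 7.6, 7.9, 8.1.
n = 20.
r = 1 + (10/100)·(20 − 1) = 1 + 1.9 = 2.9.
Rank 2 is 4.6 and rank 3 is 4.9.
Interpolate: 4.6 + 0.9·(4.9 − 4.6) = 4.6 + 0.9·0.3 = 4.87.

4.87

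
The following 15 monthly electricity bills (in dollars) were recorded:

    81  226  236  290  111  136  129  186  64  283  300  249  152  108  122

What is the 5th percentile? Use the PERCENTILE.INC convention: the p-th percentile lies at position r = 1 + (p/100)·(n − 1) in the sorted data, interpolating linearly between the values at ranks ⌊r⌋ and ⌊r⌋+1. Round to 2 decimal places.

75.90

Sorted: 64, 81, 108, 111, 122, 129, 136, 152, 186, 226, 236, 249, 283, 290, 300.
n = 15.
r = 1 + (5/100)·(15 − 1) = 1 + 0.7 = 1.7.
Rank 1 is 64 and rank 2 is 81.
Interpolate: 64 + 0.7·(81 − 64) = 64 + 0.7·17 = 75.9.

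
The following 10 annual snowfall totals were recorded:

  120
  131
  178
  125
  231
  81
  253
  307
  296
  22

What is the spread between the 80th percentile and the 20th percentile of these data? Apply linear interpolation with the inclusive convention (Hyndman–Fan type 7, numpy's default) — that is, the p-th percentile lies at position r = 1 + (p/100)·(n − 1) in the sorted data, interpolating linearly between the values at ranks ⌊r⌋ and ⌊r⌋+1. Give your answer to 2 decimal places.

Sorted: 22, 81, 120, 125, 131, 178, 231, 253, 296, 307.
n = 10.
P20: r = 2.8; ranks 2–3 are 81, 120; interpolating gives 112.2.
P80: r = 8.2; ranks 8–9 are 253, 296; interpolating gives 261.6.
Difference: 261.6 − 112.2 = 149.4.

149.40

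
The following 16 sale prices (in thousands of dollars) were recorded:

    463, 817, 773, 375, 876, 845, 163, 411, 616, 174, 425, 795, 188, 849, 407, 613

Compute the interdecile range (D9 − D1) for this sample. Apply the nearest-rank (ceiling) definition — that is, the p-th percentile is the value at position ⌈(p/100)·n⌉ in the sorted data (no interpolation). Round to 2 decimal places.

675.00

Sorted: 163, 174, 188, 375, 407, 411, 425, 463, 613, 616, 773, 795, 817, 845, 849, 876.
n = 16.
P10: rank ⌈10/100·16⌉ = 2 → 174.
P90: rank ⌈90/100·16⌉ = 15 → 849.
Difference: 849 − 174 = 675.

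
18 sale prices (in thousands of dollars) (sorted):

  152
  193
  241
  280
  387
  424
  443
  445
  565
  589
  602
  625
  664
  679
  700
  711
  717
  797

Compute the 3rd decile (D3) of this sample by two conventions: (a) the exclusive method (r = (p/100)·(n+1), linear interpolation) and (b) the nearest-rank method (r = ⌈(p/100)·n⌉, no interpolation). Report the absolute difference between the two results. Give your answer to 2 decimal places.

11.10

n = 18.
(a) r = 5.7; between ranks 5 (387) and 6 (424): 412.9.
(b) the nearest-rank method: rank 6 → 424.
|412.9 − 424| = 11.1.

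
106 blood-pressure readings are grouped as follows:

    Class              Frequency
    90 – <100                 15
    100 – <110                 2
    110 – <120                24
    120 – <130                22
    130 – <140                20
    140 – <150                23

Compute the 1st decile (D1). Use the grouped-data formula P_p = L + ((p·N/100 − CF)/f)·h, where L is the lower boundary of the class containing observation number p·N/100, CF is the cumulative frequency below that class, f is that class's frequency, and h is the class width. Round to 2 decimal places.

97.07

N = 106; target position k = 10/100 · 106 = 10.6.
Cumulative frequencies: 15, 17, 41, 63, 83, 106.
Observation 10.6 falls in the class 90 – <100.
L = 90, CF = 0, f = 15, h = 10.
P10 = 90 + ((10.6 − 0)/15)·10 = 90 + 7.06667 = 97.0667.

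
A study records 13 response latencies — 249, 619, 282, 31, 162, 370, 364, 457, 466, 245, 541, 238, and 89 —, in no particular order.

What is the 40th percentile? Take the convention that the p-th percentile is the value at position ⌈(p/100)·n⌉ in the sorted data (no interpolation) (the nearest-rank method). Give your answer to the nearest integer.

249

Sorted: 31, 89, 162, 238, 245, 249, 282, 364, 370, 457, 466, 541, 619.
n = 13.
Position = ⌈40/100 · 13⌉ = ⌈5.2⌉ = 6.
The value at rank 6 is 249.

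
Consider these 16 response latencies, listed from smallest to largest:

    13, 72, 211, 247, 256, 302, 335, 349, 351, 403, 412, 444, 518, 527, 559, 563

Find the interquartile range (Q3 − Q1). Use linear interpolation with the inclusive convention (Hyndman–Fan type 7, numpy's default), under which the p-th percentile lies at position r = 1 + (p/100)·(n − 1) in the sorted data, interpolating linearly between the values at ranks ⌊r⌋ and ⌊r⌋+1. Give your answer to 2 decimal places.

n = 16.
P25: r = 4.75; ranks 4–5 are 247, 256; interpolating gives 253.75.
P75: r = 12.25; ranks 12–13 are 444, 518; interpolating gives 462.5.
Difference: 462.5 − 253.75 = 208.75.

208.75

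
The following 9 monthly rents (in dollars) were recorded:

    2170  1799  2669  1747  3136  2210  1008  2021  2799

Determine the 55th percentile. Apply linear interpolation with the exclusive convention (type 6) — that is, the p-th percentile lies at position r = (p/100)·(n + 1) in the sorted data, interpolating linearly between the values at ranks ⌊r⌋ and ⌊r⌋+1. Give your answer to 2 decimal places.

2190.00

Sorted: 1008, 1747, 1799, 2021, 2170, 2210, 2669, 2799, 3136.
n = 9.
r = (55/100)·(9 + 1) = 5.5.
Rank 5 is 2170 and rank 6 is 2210.
Interpolate: 2170 + 0.5·(2210 − 2170) = 2170 + 0.5·40 = 2190.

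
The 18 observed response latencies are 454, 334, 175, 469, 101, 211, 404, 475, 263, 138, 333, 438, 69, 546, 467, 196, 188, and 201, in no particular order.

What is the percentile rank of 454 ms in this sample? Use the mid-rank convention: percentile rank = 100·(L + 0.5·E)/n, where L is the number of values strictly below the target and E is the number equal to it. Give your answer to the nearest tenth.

Sorted: 69, 101, 138, 175, 188, 196, 201, 211, 263, 333, 334, 404, 438, 454, 467, 469, 475, 546.
Count below 454: L = 13; count equal: E = 1; n = 18.
Percentile rank = 100·(13 + 0.5·1)/18 = 100·13.5/18 = 75.

75.0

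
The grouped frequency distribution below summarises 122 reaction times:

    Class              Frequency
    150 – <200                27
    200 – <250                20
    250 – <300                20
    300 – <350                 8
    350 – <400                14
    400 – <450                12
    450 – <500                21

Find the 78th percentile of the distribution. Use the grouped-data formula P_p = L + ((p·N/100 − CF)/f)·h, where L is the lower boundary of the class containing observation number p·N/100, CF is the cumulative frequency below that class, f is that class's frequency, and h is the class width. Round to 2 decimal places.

425.67

N = 122; target position k = 78/100 · 122 = 95.16.
Cumulative frequencies: 27, 47, 67, 75, 89, 101, 122.
Observation 95.16 falls in the class 400 – <450.
L = 400, CF = 89, f = 12, h = 50.
P78 = 400 + ((95.16 − 89)/12)·50 = 400 + 25.6667 = 425.667.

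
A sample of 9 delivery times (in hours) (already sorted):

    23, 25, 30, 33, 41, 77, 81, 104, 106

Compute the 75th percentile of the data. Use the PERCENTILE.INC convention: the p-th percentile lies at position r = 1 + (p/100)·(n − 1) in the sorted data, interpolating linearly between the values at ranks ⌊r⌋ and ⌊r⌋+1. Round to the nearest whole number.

81

n = 9.
r = 1 + (75/100)·(9 − 1) = 1 + 6 = 7.
r is an integer, so P75 is the value at rank 7: 81.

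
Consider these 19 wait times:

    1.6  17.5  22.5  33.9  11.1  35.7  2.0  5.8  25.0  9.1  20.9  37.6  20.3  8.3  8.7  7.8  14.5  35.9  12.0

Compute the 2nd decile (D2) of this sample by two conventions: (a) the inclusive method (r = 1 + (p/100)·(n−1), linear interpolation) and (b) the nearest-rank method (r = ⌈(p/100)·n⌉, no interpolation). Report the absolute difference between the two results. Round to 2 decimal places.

0.30

Sorted: 1.6, 2.0, 5.8, 7.8, 8.3, 8.7, 9.1, 11.1, 12.0, 14.5, 17.5, 20.3, 20.9, 22.5, 25.0, 33.9, 35.7, 35.9, 37.6.
n = 19.
(a) r = 4.6; between ranks 4 (7.8) and 5 (8.3): 8.1.
(b) the nearest-rank method: rank 4 → 7.8.
|8.1 − 7.8| = 0.3.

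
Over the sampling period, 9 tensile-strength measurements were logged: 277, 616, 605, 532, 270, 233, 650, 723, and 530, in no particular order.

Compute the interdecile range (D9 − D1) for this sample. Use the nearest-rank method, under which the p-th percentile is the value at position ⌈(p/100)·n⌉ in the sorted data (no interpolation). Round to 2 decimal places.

Sorted: 233, 270, 277, 530, 532, 605, 616, 650, 723.
n = 9.
P10: rank ⌈10/100·9⌉ = 1 → 233.
P90: rank ⌈90/100·9⌉ = 9 → 723.
Difference: 723 − 233 = 490.

490.00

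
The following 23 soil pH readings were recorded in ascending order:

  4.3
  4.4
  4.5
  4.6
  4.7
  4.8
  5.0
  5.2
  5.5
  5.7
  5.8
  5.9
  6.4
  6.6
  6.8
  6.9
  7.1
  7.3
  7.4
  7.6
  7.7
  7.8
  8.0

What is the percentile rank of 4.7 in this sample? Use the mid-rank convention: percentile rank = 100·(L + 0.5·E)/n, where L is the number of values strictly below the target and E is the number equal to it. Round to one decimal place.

19.6

Count below 4.7: L = 4; count equal: E = 1; n = 23.
Percentile rank = 100·(4 + 0.5·1)/23 = 100·4.5/23 = 19.57.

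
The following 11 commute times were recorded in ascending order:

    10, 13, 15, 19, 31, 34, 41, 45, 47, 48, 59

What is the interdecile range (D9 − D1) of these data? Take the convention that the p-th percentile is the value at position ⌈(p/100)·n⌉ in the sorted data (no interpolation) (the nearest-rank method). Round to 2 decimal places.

n = 11.
P10: rank ⌈10/100·11⌉ = 2 → 13.
P90: rank ⌈90/100·11⌉ = 10 → 48.
Difference: 48 − 13 = 35.

35.00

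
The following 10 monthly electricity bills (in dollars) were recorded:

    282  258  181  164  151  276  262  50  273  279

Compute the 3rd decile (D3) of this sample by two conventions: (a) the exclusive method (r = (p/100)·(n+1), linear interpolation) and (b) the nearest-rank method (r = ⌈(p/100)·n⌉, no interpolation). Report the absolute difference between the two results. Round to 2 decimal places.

Sorted: 50, 151, 164, 181, 258, 262, 273, 276, 279, 282.
n = 10.
(a) r = 3.3; between ranks 3 (164) and 4 (181): 169.1.
(b) the nearest-rank method: rank 3 → 164.
|169.1 − 164| = 5.1.

5.10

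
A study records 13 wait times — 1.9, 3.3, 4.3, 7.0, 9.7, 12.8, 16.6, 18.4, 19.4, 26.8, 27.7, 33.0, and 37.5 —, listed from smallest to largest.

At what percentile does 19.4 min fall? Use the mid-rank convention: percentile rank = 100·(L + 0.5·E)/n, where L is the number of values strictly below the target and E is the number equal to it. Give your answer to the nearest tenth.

65.4

Count below 19.4: L = 8; count equal: E = 1; n = 13.
Percentile rank = 100·(8 + 0.5·1)/13 = 100·8.5/13 = 65.38.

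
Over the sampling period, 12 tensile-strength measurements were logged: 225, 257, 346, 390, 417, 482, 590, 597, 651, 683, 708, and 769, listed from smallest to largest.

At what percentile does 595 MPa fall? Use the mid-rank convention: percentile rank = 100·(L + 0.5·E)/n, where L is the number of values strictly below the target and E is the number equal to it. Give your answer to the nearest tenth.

58.3

Count below 595: L = 7; count equal: E = 0; n = 12.
Percentile rank = 100·(7 + 0.5·0)/12 = 100·7/12 = 58.33.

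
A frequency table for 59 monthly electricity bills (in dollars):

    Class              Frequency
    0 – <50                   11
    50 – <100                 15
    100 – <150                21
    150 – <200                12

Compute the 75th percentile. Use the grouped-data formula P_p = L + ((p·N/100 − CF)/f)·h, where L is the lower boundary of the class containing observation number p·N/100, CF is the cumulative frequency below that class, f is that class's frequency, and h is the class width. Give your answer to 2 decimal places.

143.45

N = 59; target position k = 75/100 · 59 = 44.25.
Cumulative frequencies: 11, 26, 47, 59.
Observation 44.25 falls in the class 100 – <150.
L = 100, CF = 26, f = 21, h = 50.
P75 = 100 + ((44.25 − 26)/21)·50 = 100 + 43.4524 = 143.452.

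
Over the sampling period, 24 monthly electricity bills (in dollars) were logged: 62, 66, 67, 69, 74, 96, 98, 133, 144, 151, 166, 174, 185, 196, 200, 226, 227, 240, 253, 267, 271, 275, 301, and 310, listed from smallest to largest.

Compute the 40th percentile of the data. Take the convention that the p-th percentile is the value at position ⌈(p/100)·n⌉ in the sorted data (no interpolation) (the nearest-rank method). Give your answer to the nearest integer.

n = 24.
Position = ⌈40/100 · 24⌉ = ⌈9.6⌉ = 10.
The value at rank 10 is 151.

151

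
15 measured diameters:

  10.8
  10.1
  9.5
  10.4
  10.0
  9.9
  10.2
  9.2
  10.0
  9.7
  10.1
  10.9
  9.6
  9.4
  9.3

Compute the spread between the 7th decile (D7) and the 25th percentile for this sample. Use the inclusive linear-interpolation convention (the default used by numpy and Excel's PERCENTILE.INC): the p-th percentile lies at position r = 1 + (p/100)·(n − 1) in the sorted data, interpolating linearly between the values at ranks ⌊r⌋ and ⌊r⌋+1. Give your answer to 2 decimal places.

Sorted: 9.2, 9.3, 9.4, 9.5, 9.6, 9.7, 9.9, 10.0, 10.0, 10.1, 10.1, 10.2, 10.4, 10.8, 10.9.
n = 15.
P25: r = 4.5; ranks 4–5 are 9.5, 9.6; interpolating gives 9.55.
P70: r = 10.8; ranks 10–11 are 10.1, 10.1; interpolating gives 10.1.
Difference: 10.1 − 9.55 = 0.55.

0.55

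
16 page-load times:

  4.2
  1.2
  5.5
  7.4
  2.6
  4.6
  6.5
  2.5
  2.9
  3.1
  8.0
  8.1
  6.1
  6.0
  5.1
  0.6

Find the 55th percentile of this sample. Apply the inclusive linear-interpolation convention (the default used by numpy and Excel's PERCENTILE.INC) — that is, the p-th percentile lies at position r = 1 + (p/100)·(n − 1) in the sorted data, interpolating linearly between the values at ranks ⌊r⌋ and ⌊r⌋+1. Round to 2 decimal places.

Sorted: 0.6, 1.2, 2.5, 2.6, 2.9, 3.1, 4.2, 4.6, 5.1, 5.5, 6.0, 6.1, 6.5, 7.4, 8.0, 8.1.
n = 16.
r = 1 + (55/100)·(16 − 1) = 1 + 8.25 = 9.25.
Rank 9 is 5.1 and rank 10 is 5.5.
Interpolate: 5.1 + 0.25·(5.5 − 5.1) = 5.1 + 0.25·0.4 = 5.2.

5.20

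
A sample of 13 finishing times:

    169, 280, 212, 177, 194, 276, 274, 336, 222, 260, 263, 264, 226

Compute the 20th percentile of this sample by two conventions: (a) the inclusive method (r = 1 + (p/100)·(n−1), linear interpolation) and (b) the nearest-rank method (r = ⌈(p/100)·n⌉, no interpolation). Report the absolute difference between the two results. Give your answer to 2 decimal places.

Sorted: 169, 177, 194, 212, 222, 226, 260, 263, 264, 274, 276, 280, 336.
n = 13.
(a) r = 3.4; between ranks 3 (194) and 4 (212): 201.2.
(b) the nearest-rank method: rank 3 → 194.
|201.2 − 194| = 7.2.

7.20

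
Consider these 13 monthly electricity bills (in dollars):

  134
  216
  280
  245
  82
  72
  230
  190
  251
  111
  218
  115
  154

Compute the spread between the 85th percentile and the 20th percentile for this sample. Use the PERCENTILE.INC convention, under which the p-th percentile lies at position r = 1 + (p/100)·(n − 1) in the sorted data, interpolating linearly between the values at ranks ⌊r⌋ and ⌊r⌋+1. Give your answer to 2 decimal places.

Sorted: 72, 82, 111, 115, 134, 154, 190, 216, 218, 230, 245, 251, 280.
n = 13.
P20: r = 3.4; ranks 3–4 are 111, 115; interpolating gives 112.6.
P85: r = 11.2; ranks 11–12 are 245, 251; interpolating gives 246.2.
Difference: 246.2 − 112.6 = 133.6.

133.60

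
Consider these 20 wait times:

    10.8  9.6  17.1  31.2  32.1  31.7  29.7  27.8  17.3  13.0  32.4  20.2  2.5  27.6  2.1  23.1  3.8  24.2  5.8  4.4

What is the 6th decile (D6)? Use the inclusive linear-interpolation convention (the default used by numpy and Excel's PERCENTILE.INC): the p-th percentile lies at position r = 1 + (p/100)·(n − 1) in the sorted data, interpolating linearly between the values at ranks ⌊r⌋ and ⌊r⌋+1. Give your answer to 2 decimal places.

Sorted: 2.1, 2.5, 3.8, 4.4, 5.8, 9.6, 10.8, 13.0, 17.1, 17.3, 20.2, 23.1, 24.2, 27.6, 27.8, 29.7, 31.2, 31.7, 32.1, 32.4.
n = 20.
r = 1 + (60/100)·(20 − 1) = 1 + 11.4 = 12.4.
Rank 12 is 23.1 and rank 13 is 24.2.
Interpolate: 23.1 + 0.4·(24.2 − 23.1) = 23.1 + 0.4·1.1 = 23.54.

23.54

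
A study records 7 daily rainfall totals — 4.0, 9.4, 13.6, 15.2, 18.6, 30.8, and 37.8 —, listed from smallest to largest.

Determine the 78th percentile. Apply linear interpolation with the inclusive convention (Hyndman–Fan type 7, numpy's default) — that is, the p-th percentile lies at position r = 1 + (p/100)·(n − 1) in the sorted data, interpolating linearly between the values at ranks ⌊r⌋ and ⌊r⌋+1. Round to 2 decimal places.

n = 7.
r = 1 + (78/100)·(7 − 1) = 1 + 4.68 = 5.68.
Rank 5 is 18.6 and rank 6 is 30.8.
Interpolate: 18.6 + 0.68·(30.8 − 18.6) = 18.6 + 0.68·12.2 = 26.896.

26.90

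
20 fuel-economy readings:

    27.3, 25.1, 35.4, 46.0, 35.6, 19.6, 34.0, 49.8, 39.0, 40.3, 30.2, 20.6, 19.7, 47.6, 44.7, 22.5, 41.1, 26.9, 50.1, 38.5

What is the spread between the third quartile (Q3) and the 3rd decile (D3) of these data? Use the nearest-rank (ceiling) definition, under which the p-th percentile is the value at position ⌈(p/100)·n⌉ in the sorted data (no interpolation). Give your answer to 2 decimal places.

Sorted: 19.6, 19.7, 20.6, 22.5, 25.1, 26.9, 27.3, 30.2, 34.0, 35.4, 35.6, 38.5, 39.0, 40.3, 41.1, 44.7, 46.0, 47.6, 49.8, 50.1.
n = 20.
P30: rank ⌈30/100·20⌉ = 6 → 26.9.
P75: rank ⌈75/100·20⌉ = 15 → 41.1.
Difference: 41.1 − 26.9 = 14.2.

14.20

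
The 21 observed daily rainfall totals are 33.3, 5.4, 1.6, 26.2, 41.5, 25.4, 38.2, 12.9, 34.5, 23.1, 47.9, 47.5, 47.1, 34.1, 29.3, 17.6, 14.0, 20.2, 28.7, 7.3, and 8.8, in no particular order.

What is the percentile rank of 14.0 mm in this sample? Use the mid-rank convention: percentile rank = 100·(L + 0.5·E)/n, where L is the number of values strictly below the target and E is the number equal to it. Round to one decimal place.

26.2

Sorted: 1.6, 5.4, 7.3, 8.8, 12.9, 14.0, 17.6, 20.2, 23.1, 25.4, 26.2, 28.7, 29.3, 33.3, 34.1, 34.5, 38.2, 41.5, 47.1, 47.5, 47.9.
Count below 14.0: L = 5; count equal: E = 1; n = 21.
Percentile rank = 100·(5 + 0.5·1)/21 = 100·5.5/21 = 26.19.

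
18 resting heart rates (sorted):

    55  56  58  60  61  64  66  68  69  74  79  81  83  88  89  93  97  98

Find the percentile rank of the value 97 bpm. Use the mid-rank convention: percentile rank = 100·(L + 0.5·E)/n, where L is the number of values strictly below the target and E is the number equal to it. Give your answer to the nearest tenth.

91.7

Count below 97: L = 16; count equal: E = 1; n = 18.
Percentile rank = 100·(16 + 0.5·1)/18 = 100·16.5/18 = 91.67.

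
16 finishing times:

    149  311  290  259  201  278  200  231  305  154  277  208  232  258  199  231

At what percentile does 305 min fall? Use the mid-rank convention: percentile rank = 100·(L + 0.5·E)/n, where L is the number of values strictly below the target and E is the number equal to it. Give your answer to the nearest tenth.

Sorted: 149, 154, 199, 200, 201, 208, 231, 231, 232, 258, 259, 277, 278, 290, 305, 311.
Count below 305: L = 14; count equal: E = 1; n = 16.
Percentile rank = 100·(14 + 0.5·1)/16 = 100·14.5/16 = 90.62.

90.6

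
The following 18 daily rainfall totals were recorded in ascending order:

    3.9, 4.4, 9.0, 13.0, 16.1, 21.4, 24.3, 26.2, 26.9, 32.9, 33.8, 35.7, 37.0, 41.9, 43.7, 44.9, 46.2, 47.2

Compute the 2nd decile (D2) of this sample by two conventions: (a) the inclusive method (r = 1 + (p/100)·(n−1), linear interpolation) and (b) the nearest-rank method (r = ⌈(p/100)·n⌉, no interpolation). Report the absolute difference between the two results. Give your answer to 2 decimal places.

n = 18.
(a) r = 4.4; between ranks 4 (13.0) and 5 (16.1): 14.24.
(b) the nearest-rank method: rank 4 → 13.
|14.24 − 13| = 1.24.

1.24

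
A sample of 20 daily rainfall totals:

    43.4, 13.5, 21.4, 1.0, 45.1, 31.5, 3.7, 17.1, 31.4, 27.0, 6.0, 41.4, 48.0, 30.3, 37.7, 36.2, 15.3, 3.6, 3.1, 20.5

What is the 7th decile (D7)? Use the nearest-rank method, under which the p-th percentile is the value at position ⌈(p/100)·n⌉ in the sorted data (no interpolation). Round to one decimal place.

31.5

Sorted: 1.0, 3.1, 3.6, 3.7, 6.0, 13.5, 15.3, 17.1, 20.5, 21.4, 27.0, 30.3, 31.4, 31.5, 36.2, 37.7, 41.4, 43.4, 45.1, 48.0.
n = 20.
Position = ⌈70/100 · 20⌉ = ⌈14⌉ = 14.
The value at rank 14 is 31.5.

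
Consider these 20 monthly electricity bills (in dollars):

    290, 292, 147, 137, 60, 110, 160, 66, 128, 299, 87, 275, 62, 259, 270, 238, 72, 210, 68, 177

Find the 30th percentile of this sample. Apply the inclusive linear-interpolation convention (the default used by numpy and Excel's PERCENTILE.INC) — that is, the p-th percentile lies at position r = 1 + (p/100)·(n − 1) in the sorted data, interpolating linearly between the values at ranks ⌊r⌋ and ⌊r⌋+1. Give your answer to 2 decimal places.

103.10

Sorted: 60, 62, 66, 68, 72, 87, 110, 128, 137, 147, 160, 177, 210, 238, 259, 270, 275, 290, 292, 299.
n = 20.
r = 1 + (30/100)·(20 − 1) = 1 + 5.7 = 6.7.
Rank 6 is 87 and rank 7 is 110.
Interpolate: 87 + 0.7·(110 − 87) = 87 + 0.7·23 = 103.1.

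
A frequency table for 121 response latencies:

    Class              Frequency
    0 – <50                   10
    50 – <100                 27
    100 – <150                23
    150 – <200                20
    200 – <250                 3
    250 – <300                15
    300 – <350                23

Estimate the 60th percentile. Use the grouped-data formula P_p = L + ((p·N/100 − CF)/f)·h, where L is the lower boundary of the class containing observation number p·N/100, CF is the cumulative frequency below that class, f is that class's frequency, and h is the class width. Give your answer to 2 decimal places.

N = 121; target position k = 60/100 · 121 = 72.6.
Cumulative frequencies: 10, 37, 60, 80, 83, 98, 121.
Observation 72.6 falls in the class 150 – <200.
L = 150, CF = 60, f = 20, h = 50.
P60 = 150 + ((72.6 − 60)/20)·50 = 150 + 31.5 = 181.5.

181.50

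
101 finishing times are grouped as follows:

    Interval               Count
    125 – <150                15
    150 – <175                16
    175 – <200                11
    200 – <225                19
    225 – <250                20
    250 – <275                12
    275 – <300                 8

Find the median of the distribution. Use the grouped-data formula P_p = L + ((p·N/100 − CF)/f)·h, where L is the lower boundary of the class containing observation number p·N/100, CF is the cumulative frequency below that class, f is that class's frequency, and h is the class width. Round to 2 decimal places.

N = 101; target position k = 50/100 · 101 = 50.5.
Cumulative frequencies: 15, 31, 42, 61, 81, 93, 101.
Observation 50.5 falls in the class 200 – <225.
L = 200, CF = 42, f = 19, h = 25.
P50 = 200 + ((50.5 − 42)/19)·25 = 200 + 11.1842 = 211.184.

211.18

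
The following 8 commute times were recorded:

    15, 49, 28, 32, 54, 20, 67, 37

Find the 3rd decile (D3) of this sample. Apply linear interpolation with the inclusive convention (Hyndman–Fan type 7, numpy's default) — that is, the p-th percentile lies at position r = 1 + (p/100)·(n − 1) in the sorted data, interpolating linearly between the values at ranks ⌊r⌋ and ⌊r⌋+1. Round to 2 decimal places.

Sorted: 15, 20, 28, 32, 37, 49, 54, 67.
n = 8.
r = 1 + (30/100)·(8 − 1) = 1 + 2.1 = 3.1.
Rank 3 is 28 and rank 4 is 32.
Interpolate: 28 + 0.1·(32 − 28) = 28 + 0.1·4 = 28.4.

28.40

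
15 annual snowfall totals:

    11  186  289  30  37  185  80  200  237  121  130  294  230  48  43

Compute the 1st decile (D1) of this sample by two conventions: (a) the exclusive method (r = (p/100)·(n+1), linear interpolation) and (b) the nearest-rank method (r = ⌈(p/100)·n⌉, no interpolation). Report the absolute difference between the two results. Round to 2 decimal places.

7.60

Sorted: 11, 30, 37, 43, 48, 80, 121, 130, 185, 186, 200, 230, 237, 289, 294.
n = 15.
(a) r = 1.6; between ranks 1 (11) and 2 (30): 22.4.
(b) the nearest-rank method: rank 2 → 30.
|22.4 − 30| = 7.6.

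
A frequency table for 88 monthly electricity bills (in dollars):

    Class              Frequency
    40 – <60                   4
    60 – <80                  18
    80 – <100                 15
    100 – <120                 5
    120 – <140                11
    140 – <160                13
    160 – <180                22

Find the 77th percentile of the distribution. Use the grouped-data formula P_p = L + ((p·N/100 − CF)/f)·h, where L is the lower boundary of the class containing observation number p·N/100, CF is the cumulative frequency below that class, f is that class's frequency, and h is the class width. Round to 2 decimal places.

161.60

N = 88; target position k = 77/100 · 88 = 67.76.
Cumulative frequencies: 4, 22, 37, 42, 53, 66, 88.
Observation 67.76 falls in the class 160 – <180.
L = 160, CF = 66, f = 22, h = 20.
P77 = 160 + ((67.76 − 66)/22)·20 = 160 + 1.6 = 161.6.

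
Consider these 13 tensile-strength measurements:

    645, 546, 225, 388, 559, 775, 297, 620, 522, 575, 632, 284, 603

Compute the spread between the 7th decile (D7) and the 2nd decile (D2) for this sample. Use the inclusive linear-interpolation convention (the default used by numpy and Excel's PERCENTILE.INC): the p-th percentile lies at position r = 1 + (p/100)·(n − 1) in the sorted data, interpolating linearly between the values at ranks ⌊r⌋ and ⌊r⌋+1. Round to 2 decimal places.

276.40

Sorted: 225, 284, 297, 388, 522, 546, 559, 575, 603, 620, 632, 645, 775.
n = 13.
P20: r = 3.4; ranks 3–4 are 297, 388; interpolating gives 333.4.
P70: r = 9.4; ranks 9–10 are 603, 620; interpolating gives 609.8.
Difference: 609.8 − 333.4 = 276.4.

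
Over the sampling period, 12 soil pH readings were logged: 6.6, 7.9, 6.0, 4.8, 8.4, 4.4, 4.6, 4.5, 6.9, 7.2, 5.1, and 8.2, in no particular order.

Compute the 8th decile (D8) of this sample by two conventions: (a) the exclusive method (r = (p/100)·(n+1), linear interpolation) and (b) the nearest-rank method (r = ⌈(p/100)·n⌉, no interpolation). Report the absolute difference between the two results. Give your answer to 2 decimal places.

0.12

Sorted: 4.4, 4.5, 4.6, 4.8, 5.1, 6.0, 6.6, 6.9, 7.2, 7.9, 8.2, 8.4.
n = 12.
(a) r = 10.4; between ranks 10 (7.9) and 11 (8.2): 8.02.
(b) the nearest-rank method: rank 10 → 7.9.
|8.02 − 7.9| = 0.12.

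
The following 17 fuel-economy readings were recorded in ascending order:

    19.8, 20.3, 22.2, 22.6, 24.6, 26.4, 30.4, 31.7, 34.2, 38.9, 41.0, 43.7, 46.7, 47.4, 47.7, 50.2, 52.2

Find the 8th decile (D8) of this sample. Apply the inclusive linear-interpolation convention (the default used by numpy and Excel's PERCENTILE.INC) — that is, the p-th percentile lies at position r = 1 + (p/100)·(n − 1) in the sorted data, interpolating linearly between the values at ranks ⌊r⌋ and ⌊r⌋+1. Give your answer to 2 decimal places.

47.26

n = 17.
r = 1 + (80/100)·(17 − 1) = 1 + 12.8 = 13.8.
Rank 13 is 46.7 and rank 14 is 47.4.
Interpolate: 46.7 + 0.8·(47.4 − 46.7) = 46.7 + 0.8·0.7 = 47.26.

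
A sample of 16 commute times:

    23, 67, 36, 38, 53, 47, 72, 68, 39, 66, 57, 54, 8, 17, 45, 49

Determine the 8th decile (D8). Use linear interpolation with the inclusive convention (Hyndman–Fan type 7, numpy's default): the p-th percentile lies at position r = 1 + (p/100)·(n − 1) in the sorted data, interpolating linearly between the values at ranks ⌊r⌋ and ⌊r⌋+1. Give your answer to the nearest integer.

66

Sorted: 8, 17, 23, 36, 38, 39, 45, 47, 49, 53, 54, 57, 66, 67, 68, 72.
n = 16.
r = 1 + (80/100)·(16 − 1) = 1 + 12 = 13.
r is an integer, so P80 is the value at rank 13: 66.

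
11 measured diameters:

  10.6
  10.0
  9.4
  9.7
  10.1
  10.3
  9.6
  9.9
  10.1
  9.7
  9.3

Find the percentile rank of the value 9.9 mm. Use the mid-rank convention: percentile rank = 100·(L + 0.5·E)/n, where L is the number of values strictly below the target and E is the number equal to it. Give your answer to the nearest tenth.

50.0

Sorted: 9.3, 9.4, 9.6, 9.7, 9.7, 9.9, 10.0, 10.1, 10.1, 10.3, 10.6.
Count below 9.9: L = 5; count equal: E = 1; n = 11.
Percentile rank = 100·(5 + 0.5·1)/11 = 100·5.5/11 = 50.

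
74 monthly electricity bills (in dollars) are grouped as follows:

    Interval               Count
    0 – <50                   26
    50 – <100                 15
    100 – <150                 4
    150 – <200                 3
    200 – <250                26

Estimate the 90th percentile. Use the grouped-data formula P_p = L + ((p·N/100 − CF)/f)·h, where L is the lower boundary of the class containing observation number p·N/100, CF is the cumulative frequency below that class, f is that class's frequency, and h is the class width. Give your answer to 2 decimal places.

235.77

N = 74; target position k = 90/100 · 74 = 66.6.
Cumulative frequencies: 26, 41, 45, 48, 74.
Observation 66.6 falls in the class 200 – <250.
L = 200, CF = 48, f = 26, h = 50.
P90 = 200 + ((66.6 − 48)/26)·50 = 200 + 35.7692 = 235.769.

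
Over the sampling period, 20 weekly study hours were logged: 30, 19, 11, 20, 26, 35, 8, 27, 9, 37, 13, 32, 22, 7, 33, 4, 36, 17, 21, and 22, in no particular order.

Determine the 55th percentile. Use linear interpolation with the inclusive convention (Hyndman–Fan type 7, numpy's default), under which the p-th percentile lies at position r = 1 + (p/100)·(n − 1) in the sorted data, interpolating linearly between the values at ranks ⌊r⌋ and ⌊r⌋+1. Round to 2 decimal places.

22.00

Sorted: 4, 7, 8, 9, 11, 13, 17, 19, 20, 21, 22, 22, 26, 27, 30, 32, 33, 35, 36, 37.
n = 20.
r = 1 + (55/100)·(20 − 1) = 1 + 10.45 = 11.45.
Rank 11 is 22 and rank 12 is 22.
Interpolate: 22 + 0.45·(22 − 22) = 22 + 0.45·0 = 22.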